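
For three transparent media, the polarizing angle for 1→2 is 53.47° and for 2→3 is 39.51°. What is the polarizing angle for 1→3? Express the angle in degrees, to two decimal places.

Each Brewster angle gives a ratio: n₂/n₁ = tan 53.47° = 1.3499, n₃/n₂ = tan 39.51° = 0.8246.
n₃/n₁ = 1.1132. Then tan θ_B(1→3) = n₃/n₁, so θ_B(1→3) = arctan(1.1132) = 48.07°.

θ_B ≈ 48.07°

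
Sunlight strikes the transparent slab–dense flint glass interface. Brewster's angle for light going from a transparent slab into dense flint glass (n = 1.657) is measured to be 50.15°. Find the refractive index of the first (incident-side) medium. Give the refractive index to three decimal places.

n ≈ 1.383

Full polarization of the reflected beam means tan θ_B = n₂/n₁, where n₁ is the incident medium (a transparent slab).
n₁ = n₂ / tan θ_B = 1.657 / tan 50.15° = 1.383.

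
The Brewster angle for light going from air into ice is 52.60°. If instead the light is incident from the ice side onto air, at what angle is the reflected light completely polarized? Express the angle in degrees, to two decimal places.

The two Brewster angles are complementary: θ_B' = 90° − θ_B = 90° − 52.60° = 37.40°.

θ_B' ≈ 37.40°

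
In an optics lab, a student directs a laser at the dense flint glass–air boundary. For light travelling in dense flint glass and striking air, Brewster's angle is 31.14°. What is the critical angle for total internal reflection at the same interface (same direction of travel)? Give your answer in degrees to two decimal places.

n₂/n₁ = tan 31.14° = 0.6042; the critical angle satisfies sin θ_c = n₂/n₁.
θ_c = arcsin(0.6042) = 37.17°.

θ_c ≈ 37.17°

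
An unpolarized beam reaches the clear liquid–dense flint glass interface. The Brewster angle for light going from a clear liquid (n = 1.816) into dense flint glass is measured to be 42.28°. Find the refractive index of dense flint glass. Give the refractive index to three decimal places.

At the Brewster angle, tan θ_B = n₂/n₁ with n₁ on the incident side (a clear liquid) and n₂ on the transmitted side (dense flint glass).
n₂ = n₁ tan θ_B = 1.816 × tan 42.28° = 1.651.

n ≈ 1.651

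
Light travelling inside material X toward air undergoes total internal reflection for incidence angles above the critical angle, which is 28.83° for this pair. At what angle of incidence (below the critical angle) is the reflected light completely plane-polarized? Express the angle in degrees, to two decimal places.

n₂/n₁ = sin θ_c = sin 28.83° = 0.4822.
tan θ_B equals the same ratio, so θ_B = arctan(0.4822) = 25.74°.

θ_B ≈ 25.74°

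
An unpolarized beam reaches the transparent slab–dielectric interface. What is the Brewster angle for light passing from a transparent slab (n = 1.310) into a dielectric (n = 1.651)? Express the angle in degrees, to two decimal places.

At Brewster's angle the reflected and refracted rays are perpendicular, which with Snell's law gives tan θ_B = n₂/n₁.
Brewster's condition: tan θ_B = n₂/n₁ = 1.651/1.310 = 1.2603.
So θ_B = arctan 1.2603 = 51.57°.

θ_B ≈ 51.57°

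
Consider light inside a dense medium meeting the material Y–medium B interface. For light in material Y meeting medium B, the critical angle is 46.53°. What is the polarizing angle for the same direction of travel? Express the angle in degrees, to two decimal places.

θ_B ≈ 35.97°

n₂/n₁ = sin θ_c = sin 46.53° = 0.7257.
tan θ_B equals the same ratio, so θ_B = arctan(0.7257) = 35.97°.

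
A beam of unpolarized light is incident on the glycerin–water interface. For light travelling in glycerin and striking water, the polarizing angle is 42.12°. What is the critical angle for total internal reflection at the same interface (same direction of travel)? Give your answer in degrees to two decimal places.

θ_c ≈ 64.72°

From Brewster, n₂/n₁ = tan θ_B = tan 42.12° = 0.9042.
Then sin θ_c = n₂/n₁ = 0.9042, so θ_c = arcsin 0.9042 = 64.72°.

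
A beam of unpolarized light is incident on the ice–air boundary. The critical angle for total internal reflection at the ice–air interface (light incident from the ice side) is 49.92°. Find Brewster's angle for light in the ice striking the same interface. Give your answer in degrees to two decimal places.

n₂/n₁ = sin θ_c = sin 49.92° = 0.7651.
tan θ_B equals the same ratio, so θ_B = arctan(0.7651) = 37.42°.

θ_B ≈ 37.42°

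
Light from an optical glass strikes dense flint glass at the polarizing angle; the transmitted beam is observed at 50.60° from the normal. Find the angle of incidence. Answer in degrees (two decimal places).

Brewster's condition makes the reflected and refracted beams perpendicular: θ_B + θ_t = 90°.
θ_B = 90° − 50.60° = 39.40°.

θ_B ≈ 39.40°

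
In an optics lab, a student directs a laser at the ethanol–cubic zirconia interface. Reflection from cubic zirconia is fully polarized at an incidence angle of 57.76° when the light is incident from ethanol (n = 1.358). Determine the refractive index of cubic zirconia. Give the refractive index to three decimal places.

n ≈ 2.153

Full polarization of the reflected beam means tan θ_B = n₂/n₁, where n₁ is the incident medium (ethanol).
n₂ = n₁ tan θ_B = 1.358 × tan 57.76° = 2.153.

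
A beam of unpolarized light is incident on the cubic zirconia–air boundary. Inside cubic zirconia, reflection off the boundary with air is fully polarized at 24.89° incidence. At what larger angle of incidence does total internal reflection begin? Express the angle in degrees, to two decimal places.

tan θ_B = n₂/n₁ = tan 24.89° = 0.4640.
Total internal reflection: sin θ_c = n₂/n₁ = 0.4640.
θ_c = arcsin(0.4640) = 27.64°.

θ_c ≈ 27.64°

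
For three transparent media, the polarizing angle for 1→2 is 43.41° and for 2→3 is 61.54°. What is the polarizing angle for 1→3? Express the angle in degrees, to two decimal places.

Each Brewster angle gives a ratio: n₂/n₁ = tan 43.41° = 0.9460, n₃/n₂ = tan 61.54° = 1.8448.
So n₃/n₁ = (n₂/n₁)(n₃/n₂) = 0.9460 × 1.8448 = 1.7452.
θ_B(1→3) = arctan(1.7452) = 60.19°.

θ_B ≈ 60.19°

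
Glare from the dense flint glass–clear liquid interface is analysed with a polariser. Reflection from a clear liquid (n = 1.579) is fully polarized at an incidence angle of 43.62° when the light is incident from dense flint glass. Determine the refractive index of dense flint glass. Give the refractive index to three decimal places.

At the polarizing angle, tan θ_B = n₂/n₁ with n₁ on the incident side (dense flint glass) and n₂ on the transmitted side (a clear liquid).
n₁ = n₂ / tan θ_B = 1.579 / tan 43.62° = 1.657.

n ≈ 1.657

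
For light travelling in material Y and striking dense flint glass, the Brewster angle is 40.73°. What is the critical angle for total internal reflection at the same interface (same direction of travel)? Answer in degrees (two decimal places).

θ_c ≈ 59.43°

tan θ_B = n₂/n₁ = tan 40.73° = 0.8610.
Total internal reflection: sin θ_c = n₂/n₁ = 0.8610.
θ_c = arcsin(0.8610) = 59.43°.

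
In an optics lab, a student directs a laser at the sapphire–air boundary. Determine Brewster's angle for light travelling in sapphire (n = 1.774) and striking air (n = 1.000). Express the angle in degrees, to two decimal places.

tan θ_B = n₂/n₁ = 1.000/1.774 = 0.5637.
θ_B = arctan(0.5637) = 29.41°.

θ_B ≈ 29.41°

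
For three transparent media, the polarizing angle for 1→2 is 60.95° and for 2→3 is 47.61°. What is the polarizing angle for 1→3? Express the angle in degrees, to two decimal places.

θ_B ≈ 63.11°

Each Brewster angle gives a ratio: n₂/n₁ = tan 60.95° = 1.8003, n₃/n₂ = tan 47.61° = 1.0955.
So n₃/n₁ = (n₂/n₁)(n₃/n₂) = 1.8003 × 1.0955 = 1.9723.
θ_B(1→3) = arctan(1.9723) = 63.11°.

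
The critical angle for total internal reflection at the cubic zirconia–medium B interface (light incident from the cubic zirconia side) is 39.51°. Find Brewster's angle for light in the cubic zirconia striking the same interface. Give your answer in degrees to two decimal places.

θ_B ≈ 32.47°

n₂/n₁ = sin θ_c = sin 39.51° = 0.6362.
tan θ_B equals the same ratio, so θ_B = arctan(0.6362) = 32.47°.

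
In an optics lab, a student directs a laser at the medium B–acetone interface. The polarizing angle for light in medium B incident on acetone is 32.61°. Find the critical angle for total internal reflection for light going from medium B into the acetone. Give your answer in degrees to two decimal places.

θ_c ≈ 39.77°

n₂/n₁ = tan 32.61° = 0.6398; the critical angle satisfies sin θ_c = n₂/n₁.
θ_c = arcsin(0.6398) = 39.77°.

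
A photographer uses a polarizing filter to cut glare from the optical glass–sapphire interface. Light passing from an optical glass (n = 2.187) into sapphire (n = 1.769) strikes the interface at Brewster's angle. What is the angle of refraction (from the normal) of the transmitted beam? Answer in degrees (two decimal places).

tan θ_B = n₂/n₁ = 1.769/2.187 = 0.8089, so θ_B = 38.97°.
Since θ_B + θ_t = 90° at Brewster incidence, θ_t = 90° − 38.97° = 51.03°.

θ_t ≈ 51.03°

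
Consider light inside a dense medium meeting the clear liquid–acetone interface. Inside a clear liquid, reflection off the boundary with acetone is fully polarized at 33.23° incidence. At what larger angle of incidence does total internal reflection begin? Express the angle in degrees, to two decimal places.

θ_c ≈ 40.93°

tan θ_B = n₂/n₁ = tan 33.23° = 0.6551.
Total internal reflection: sin θ_c = n₂/n₁ = 0.6551.
θ_c = arcsin(0.6551) = 40.93°.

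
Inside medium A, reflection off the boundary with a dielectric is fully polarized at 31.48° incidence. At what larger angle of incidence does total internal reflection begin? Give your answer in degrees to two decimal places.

From Brewster, n₂/n₁ = tan θ_B = tan 31.48° = 0.6123.
Then sin θ_c = n₂/n₁ = 0.6123, so θ_c = arcsin 0.6123 = 37.76°.

θ_c ≈ 37.76°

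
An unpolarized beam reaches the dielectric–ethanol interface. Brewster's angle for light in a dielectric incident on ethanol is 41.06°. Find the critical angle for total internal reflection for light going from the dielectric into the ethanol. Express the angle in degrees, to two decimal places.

θ_c ≈ 60.59°

From Brewster, n₂/n₁ = tan θ_B = tan 41.06° = 0.8711.
Then sin θ_c = n₂/n₁ = 0.8711, so θ_c = arcsin 0.8711 = 60.59°.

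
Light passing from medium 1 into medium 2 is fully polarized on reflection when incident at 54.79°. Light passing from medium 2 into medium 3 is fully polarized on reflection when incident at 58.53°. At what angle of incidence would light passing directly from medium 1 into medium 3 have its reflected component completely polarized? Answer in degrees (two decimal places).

n₂/n₁ = tan 54.79° = 1.4171 and n₃/n₂ = tan 58.53° = 1.6338.
n₃/n₁ = 2.3152. Then tan θ_B(1→3) = n₃/n₁, so θ_B(1→3) = arctan(2.3152) = 66.64°.

θ_B ≈ 66.64°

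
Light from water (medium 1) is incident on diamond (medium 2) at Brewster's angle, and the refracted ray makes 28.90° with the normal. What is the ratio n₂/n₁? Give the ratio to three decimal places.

n₂/n₁ ≈ 1.811

At Brewster incidence θ_B = 90° − θ_t = 90° − 28.90° = 61.10°.
tan θ_B = n₂/n₁, so n₂/n₁ = tan 61.10° = 1.811.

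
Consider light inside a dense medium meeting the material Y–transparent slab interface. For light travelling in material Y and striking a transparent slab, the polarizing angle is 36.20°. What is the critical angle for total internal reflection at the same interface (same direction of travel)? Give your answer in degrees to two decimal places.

θ_c ≈ 47.05°

n₂/n₁ = tan 36.20° = 0.7319; the critical angle satisfies sin θ_c = n₂/n₁.
θ_c = arcsin(0.7319) = 47.05°.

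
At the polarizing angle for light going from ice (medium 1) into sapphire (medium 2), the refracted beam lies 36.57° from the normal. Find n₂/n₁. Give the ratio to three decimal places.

At Brewster incidence θ_B = 90° − θ_t = 90° − 36.57° = 53.43°.
Then n₂/n₁ = tan θ_B = tan 53.43° = 1.348.

n₂/n₁ ≈ 1.348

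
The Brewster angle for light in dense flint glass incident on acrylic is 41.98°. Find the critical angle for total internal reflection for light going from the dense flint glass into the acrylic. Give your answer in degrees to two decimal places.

θ_c ≈ 64.13°

tan θ_B = n₂/n₁ = tan 41.98° = 0.8998.
Total internal reflection: sin θ_c = n₂/n₁ = 0.8998.
θ_c = arcsin(0.8998) = 64.13°.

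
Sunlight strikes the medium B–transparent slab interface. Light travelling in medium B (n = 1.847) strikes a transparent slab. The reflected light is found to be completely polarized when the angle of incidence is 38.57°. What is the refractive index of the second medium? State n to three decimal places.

Full polarization of the reflected beam means tan θ_B = n₂/n₁, where n₁ is the incident medium (medium B).
n₂ = n₁ tan θ_B = 1.847 × tan 38.57° = 1.473.

n ≈ 1.473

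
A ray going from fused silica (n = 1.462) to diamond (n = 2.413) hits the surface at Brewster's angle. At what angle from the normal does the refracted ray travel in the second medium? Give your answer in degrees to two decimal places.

θ_t ≈ 31.21°

θ_B = arctan(n₂/n₁) = arctan(2.413/1.462) = 58.79°.
Since θ_B + θ_t = 90° at Brewster incidence, θ_t = 90° − 58.79° = 31.21°.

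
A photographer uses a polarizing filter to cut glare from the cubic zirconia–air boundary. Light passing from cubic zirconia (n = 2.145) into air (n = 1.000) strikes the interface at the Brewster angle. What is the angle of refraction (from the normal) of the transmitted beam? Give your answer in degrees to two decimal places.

First find Brewster's angle: tan θ_B = 1.000/2.145 = 0.4662, giving θ_B = 24.99°.
Since θ_B + θ_t = 90° at Brewster incidence, θ_t = 90° − 24.99° = 65.01°.

θ_t ≈ 65.01°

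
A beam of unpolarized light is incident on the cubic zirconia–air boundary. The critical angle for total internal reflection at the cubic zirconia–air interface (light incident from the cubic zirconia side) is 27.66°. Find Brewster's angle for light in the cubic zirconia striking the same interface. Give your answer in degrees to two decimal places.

sin θ_c = n₂/n₁, so n₂/n₁ = sin 27.66° = 0.4642.
Brewster: tan θ_B = n₂/n₁ = 0.4642.
θ_B = arctan(0.4642) = 24.90°.

θ_B ≈ 24.90°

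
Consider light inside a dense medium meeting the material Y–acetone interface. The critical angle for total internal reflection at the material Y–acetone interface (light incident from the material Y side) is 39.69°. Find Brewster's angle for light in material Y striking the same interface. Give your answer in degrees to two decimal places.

θ_B ≈ 32.56°

n₂/n₁ = sin θ_c = sin 39.69° = 0.6386.
tan θ_B equals the same ratio, so θ_B = arctan(0.6386) = 32.56°.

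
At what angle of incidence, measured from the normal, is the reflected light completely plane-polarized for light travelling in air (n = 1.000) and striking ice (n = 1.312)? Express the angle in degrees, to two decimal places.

At Brewster's angle the reflected and refracted rays are perpendicular, which with Snell's law gives tan θ_B = n₂/n₁.
Brewster's condition: tan θ_B = n₂/n₁ = 1.312/1.000 = 1.3120. Taking the arctangent, θ_B = 52.69°.

θ_B ≈ 52.69°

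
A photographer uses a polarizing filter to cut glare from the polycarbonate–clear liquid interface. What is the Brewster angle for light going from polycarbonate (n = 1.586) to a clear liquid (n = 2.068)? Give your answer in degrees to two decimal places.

At Brewster's angle the reflected and refracted rays are perpendicular, which with Snell's law gives tan θ_B = n₂/n₁.
Brewster's condition: tan θ_B = n₂/n₁ = 2.068/1.586 = 1.3039.
So θ_B = arctan 1.3039 = 52.51°.

θ_B ≈ 52.51°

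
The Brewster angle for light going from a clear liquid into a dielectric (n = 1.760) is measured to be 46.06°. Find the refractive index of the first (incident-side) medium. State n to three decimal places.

n ≈ 1.696

At the Brewster angle, tan θ_B = n₂/n₁ with n₁ on the incident side (a clear liquid) and n₂ on the transmitted side (a dielectric).
n₁ = n₂ / tan θ_B = 1.760 / tan 46.06° = 1.696.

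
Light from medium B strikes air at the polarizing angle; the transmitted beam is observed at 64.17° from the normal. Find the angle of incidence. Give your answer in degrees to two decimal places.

θ_B ≈ 25.83°

Brewster's condition makes the reflected and refracted beams perpendicular: θ_B + θ_t = 90°.
So θ_B = 90° − θ_t = 90° − 64.17° = 25.83°.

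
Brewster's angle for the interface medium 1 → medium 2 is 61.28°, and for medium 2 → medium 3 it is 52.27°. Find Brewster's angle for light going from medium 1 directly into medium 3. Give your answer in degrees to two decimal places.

θ_B ≈ 67.03°

n₂/n₁ = tan 61.28° = 1.8250 and n₃/n₂ = tan 52.27° = 1.2924.
n₃/n₁ = 2.3588. Then tan θ_B(1→3) = n₃/n₁, so θ_B(1→3) = arctan(2.3588) = 67.03°.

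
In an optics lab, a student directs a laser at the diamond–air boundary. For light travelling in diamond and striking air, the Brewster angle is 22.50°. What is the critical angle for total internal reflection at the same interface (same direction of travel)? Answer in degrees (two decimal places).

From Brewster, n₂/n₁ = tan θ_B = tan 22.50° = 0.4142.
Then sin θ_c = n₂/n₁ = 0.4142, so θ_c = arcsin 0.4142 = 24.47°.

θ_c ≈ 24.47°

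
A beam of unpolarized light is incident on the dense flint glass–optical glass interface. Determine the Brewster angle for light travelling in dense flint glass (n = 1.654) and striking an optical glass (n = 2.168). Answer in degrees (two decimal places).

Here n₂/n₁ = 2.168/1.654 = 1.3108, and Brewster's law gives tan θ_B = n₂/n₁.
So θ_B = arctan 1.3108 = 52.66°.

θ_B ≈ 52.66°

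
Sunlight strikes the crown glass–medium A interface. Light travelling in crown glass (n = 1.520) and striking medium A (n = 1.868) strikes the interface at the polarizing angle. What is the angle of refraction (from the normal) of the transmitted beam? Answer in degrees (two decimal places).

θ_t ≈ 39.14°

First find Brewster's angle: tan θ_B = 1.868/1.520 = 1.2289, giving θ_B = 50.86°.
The refracted ray is perpendicular to the reflected ray, so θ_t = 90° − θ_B = 39.14°.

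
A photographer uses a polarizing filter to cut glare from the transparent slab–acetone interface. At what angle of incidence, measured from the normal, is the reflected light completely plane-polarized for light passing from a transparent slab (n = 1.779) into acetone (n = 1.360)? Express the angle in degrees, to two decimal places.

θ_B ≈ 37.40°

Here n₂/n₁ = 1.360/1.779 = 0.7645, and Brewster's law gives tan θ_B = n₂/n₁.
So θ_B = arctan 0.7645 = 37.40°.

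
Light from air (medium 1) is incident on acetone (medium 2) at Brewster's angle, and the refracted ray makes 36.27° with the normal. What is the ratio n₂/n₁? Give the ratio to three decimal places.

At Brewster incidence θ_B = 90° − θ_t = 90° − 36.27° = 53.73°.
tan θ_B = n₂/n₁, so n₂/n₁ = tan 53.73° = 1.363.

n₂/n₁ ≈ 1.363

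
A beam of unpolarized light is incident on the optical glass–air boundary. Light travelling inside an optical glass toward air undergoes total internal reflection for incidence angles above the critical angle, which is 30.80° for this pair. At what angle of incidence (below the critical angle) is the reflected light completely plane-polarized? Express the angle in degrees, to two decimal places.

θ_B ≈ 27.11°

n₂/n₁ = sin θ_c = sin 30.80° = 0.5120.
tan θ_B equals the same ratio, so θ_B = arctan(0.5120) = 27.11°.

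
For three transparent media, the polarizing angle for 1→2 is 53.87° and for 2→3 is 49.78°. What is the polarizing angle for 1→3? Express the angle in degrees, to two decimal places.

n₂/n₁ = tan 53.87° = 1.3698 and n₃/n₂ = tan 49.78° = 1.1825.
So n₃/n₁ = (n₂/n₁)(n₃/n₂) = 1.3698 × 1.1825 = 1.6198.
θ_B(1→3) = arctan(1.6198) = 58.31°.

θ_B ≈ 58.31°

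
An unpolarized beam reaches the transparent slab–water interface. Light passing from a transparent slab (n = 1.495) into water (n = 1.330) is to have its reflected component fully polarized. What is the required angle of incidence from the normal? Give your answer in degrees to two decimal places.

The reflected p-component vanishes when tan θ_B = n₂/n₁.
Brewster's condition: tan θ_B = n₂/n₁ = 1.330/1.495 = 0.8896.
So θ_B = arctan 0.8896 = 41.66°.

θ_B ≈ 41.66°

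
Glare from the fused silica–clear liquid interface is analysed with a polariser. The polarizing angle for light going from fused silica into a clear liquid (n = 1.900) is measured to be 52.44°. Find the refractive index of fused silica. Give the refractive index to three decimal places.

n ≈ 1.461

At the polarizing angle, tan θ_B = n₂/n₁ with n₁ on the incident side (fused silica) and n₂ on the transmitted side (a clear liquid).
n₁ = n₂ / tan θ_B = 1.900 / tan 52.44° = 1.461.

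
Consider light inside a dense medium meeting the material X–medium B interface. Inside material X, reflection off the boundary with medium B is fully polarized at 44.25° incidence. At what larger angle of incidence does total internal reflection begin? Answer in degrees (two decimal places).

From Brewster, n₂/n₁ = tan θ_B = tan 44.25° = 0.9742.
Then sin θ_c = n₂/n₁ = 0.9742, so θ_c = arcsin 0.9742 = 76.95°.

θ_c ≈ 76.95°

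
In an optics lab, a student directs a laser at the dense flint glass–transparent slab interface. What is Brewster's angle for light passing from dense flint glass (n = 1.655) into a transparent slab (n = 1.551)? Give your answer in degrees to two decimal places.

At Brewster's angle the reflected and refracted rays are perpendicular, which with Snell's law gives tan θ_B = n₂/n₁.
Here n₂/n₁ = 1.551/1.655 = 0.9372, and Brewster's law gives tan θ_B = n₂/n₁. Taking the arctangent, θ_B = 43.14°.

θ_B ≈ 43.14°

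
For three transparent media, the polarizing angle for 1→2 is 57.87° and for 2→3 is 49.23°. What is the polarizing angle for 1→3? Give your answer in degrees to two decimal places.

θ_B ≈ 61.56°

n₂/n₁ = tan 57.87° = 1.5923 and n₃/n₂ = tan 49.23° = 1.1597.
Multiplying, n₃/n₁ = 1.5923 × 1.1597 = 1.8466, and θ_B(1→3) = arctan 1.8466 = 61.56°.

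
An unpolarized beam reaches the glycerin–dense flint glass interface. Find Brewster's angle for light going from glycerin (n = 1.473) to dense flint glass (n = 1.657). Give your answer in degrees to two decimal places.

θ_B ≈ 48.36°

At Brewster's angle the reflected and refracted rays are perpendicular, which with Snell's law gives tan θ_B = n₂/n₁.
tan θ_B = n₂/n₁ = 1.657/1.473 = 1.1249.
So θ_B = arctan 1.1249 = 48.36°.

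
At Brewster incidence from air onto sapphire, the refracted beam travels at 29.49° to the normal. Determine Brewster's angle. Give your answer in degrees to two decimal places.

θ_B ≈ 60.51°

Since the reflected and refracted rays are at right angles at the polarizing angle, θ_B + θ_t = 90°.
So θ_B = 90° − θ_t = 90° − 29.49° = 60.51°.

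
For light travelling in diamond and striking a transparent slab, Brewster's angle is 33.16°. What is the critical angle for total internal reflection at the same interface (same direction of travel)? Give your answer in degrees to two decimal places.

θ_c ≈ 40.80°

n₂/n₁ = tan 33.16° = 0.6534; the critical angle satisfies sin θ_c = n₂/n₁.
θ_c = arcsin(0.6534) = 40.80°.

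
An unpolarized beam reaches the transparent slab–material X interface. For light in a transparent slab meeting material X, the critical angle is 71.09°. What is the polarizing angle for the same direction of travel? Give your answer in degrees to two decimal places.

θ_B ≈ 43.41°

At the critical angle sin θ_c = n₂/n₁, giving n₂/n₁ = sin 71.09° = 0.9460.
Then tan θ_B = n₂/n₁ = 0.9460, so θ_B = arctan 0.9460 = 43.41°.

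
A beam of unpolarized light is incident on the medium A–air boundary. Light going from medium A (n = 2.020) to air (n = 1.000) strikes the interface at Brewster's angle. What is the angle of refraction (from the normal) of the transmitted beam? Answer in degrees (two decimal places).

θ_t ≈ 63.66°

First find Brewster's angle: tan θ_B = 1.000/2.020 = 0.4950, giving θ_B = 26.34°.
The refracted ray is perpendicular to the reflected ray, so θ_t = 90° − θ_B = 63.66°.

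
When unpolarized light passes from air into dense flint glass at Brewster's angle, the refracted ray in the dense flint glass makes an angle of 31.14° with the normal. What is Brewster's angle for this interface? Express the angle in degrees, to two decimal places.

θ_B ≈ 58.86°

At Brewster's angle the reflected and refracted rays are perpendicular, so θ_B + θ_t = 90°.
So θ_B = 90° − θ_t = 90° − 31.14° = 58.86°.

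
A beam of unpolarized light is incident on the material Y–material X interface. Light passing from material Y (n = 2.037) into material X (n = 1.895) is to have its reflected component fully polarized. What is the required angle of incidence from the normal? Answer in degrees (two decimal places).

θ_B ≈ 42.93°

Here n₂/n₁ = 1.895/2.037 = 0.9303, and Brewster's law gives tan θ_B = n₂/n₁.
So θ_B = arctan 0.9303 = 42.93°.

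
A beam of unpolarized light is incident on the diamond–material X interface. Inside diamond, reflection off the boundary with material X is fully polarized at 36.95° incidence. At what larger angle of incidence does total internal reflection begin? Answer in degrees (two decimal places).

From Brewster, n₂/n₁ = tan θ_B = tan 36.95° = 0.7522.
Then sin θ_c = n₂/n₁ = 0.7522, so θ_c = arcsin 0.7522 = 48.78°.

θ_c ≈ 48.78°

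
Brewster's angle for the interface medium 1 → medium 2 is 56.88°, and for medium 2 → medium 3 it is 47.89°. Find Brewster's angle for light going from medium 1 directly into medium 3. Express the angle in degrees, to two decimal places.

Each Brewster angle gives a ratio: n₂/n₁ = tan 56.88° = 1.5328, n₃/n₂ = tan 47.89° = 1.1063.
Multiplying, n₃/n₁ = 1.5328 × 1.1063 = 1.6958, and θ_B(1→3) = arctan 1.6958 = 59.47°.

θ_B ≈ 59.47°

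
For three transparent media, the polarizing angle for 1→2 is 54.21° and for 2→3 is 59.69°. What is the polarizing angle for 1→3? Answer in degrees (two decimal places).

θ_B ≈ 67.15°

tan θ_B(1→2) = n₂/n₁ = tan 54.21° = 1.3870.
tan θ_B(2→3) = n₃/n₂ = tan 59.69° = 1.7106.
So n₃/n₁ = (n₂/n₁)(n₃/n₂) = 1.3870 × 1.7106 = 2.3727.
θ_B(1→3) = arctan(2.3727) = 67.15°.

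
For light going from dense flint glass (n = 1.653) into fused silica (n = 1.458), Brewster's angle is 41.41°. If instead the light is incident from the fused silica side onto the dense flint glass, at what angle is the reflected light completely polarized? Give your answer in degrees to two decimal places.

Reversing the direction swaps n₁ and n₂, so tan θ_B' = 1/tan θ_B and θ_B' = 90° − θ_B.
Hence θ_B' = 90° − 41.41° = 48.59°.

θ_B' ≈ 48.59°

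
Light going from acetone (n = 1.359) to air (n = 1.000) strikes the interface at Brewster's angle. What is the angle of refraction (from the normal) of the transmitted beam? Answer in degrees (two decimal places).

tan θ_B = n₂/n₁ = 1.000/1.359 = 0.7358, so θ_B = 36.35°.
At Brewster's angle the reflected and refracted rays are perpendicular, so θ_t = 90° − θ_B = 90° − 36.35° = 53.65°.

θ_t ≈ 53.65°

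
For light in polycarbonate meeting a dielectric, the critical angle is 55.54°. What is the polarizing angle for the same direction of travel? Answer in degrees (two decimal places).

θ_B ≈ 39.51°

sin θ_c = n₂/n₁, so n₂/n₁ = sin 55.54° = 0.8245.
Brewster: tan θ_B = n₂/n₁ = 0.8245.
θ_B = arctan(0.8245) = 39.51°.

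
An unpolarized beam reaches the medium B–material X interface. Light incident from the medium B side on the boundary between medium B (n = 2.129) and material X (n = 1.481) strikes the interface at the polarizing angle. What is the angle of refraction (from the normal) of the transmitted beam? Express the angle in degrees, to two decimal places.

First find Brewster's angle: tan θ_B = 1.481/2.129 = 0.6956, giving θ_B = 34.82°.
The refracted ray is perpendicular to the reflected ray, so θ_t = 90° − θ_B = 55.18°.

θ_t ≈ 55.18°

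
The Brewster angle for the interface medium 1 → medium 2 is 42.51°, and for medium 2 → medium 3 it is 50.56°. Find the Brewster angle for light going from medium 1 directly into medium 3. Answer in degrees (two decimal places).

tan θ_B(1→2) = n₂/n₁ = tan 42.51° = 0.9167.
tan θ_B(2→3) = n₃/n₂ = tan 50.56° = 1.2157.
So n₃/n₁ = (n₂/n₁)(n₃/n₂) = 0.9167 × 1.2157 = 1.1144.
θ_B(1→3) = arctan(1.1144) = 48.10°.

θ_B ≈ 48.10°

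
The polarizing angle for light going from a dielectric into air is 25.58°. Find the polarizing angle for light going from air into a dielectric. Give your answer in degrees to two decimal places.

θ_B' ≈ 64.42°

Reversing the direction swaps n₁ and n₂, so tan θ_B' = 1/tan θ_B and θ_B' = 90° − θ_B.
Hence θ_B' = 90° − 25.58° = 64.42°.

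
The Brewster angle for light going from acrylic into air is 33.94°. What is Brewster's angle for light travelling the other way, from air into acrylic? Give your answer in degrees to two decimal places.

θ_B' ≈ 56.06°

Reversing the direction swaps n₁ and n₂, so tan θ_B' = 1/tan θ_B and θ_B' = 90° − θ_B.
Hence θ_B' = 90° − 33.94° = 56.06°.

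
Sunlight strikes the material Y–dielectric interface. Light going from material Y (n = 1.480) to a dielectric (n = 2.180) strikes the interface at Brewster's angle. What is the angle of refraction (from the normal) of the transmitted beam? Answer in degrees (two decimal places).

tan θ_B = n₂/n₁ = 2.180/1.480 = 1.4730, so θ_B = 55.83°.
The refracted ray is perpendicular to the reflected ray, so θ_t = 90° − θ_B = 34.17°.

θ_t ≈ 34.17°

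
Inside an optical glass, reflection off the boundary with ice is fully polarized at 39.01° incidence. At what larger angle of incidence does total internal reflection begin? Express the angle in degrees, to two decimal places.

θ_c ≈ 54.10°

tan θ_B = n₂/n₁ = tan 39.01° = 0.8101.
Total internal reflection: sin θ_c = n₂/n₁ = 0.8101.
θ_c = arcsin(0.8101) = 54.10°.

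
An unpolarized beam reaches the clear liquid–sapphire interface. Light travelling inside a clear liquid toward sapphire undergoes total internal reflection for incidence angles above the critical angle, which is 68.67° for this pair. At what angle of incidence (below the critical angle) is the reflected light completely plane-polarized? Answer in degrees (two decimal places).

θ_B ≈ 42.97°

sin θ_c = n₂/n₁, so n₂/n₁ = sin 68.67° = 0.9315.
Brewster: tan θ_B = n₂/n₁ = 0.9315.
θ_B = arctan(0.9315) = 42.97°.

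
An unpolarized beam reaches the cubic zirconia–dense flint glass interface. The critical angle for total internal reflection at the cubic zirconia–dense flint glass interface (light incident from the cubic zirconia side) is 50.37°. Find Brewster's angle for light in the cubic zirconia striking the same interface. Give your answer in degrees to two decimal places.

At the critical angle sin θ_c = n₂/n₁, giving n₂/n₁ = sin 50.37° = 0.7702.
Then tan θ_B = n₂/n₁ = 0.7702, so θ_B = arctan 0.7702 = 37.60°.

θ_B ≈ 37.60°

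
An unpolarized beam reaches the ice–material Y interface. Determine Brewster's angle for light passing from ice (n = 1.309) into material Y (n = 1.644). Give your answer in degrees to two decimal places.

The reflected p-component vanishes when tan θ_B = n₂/n₁.
tan θ_B = n₂/n₁ = 1.644/1.309 = 1.2559.
θ_B = arctan(1.2559) = 51.47°.

θ_B ≈ 51.47°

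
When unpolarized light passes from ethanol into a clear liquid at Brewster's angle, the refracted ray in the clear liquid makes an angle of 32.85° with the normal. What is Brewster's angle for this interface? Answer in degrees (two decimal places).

θ_B ≈ 57.15°

Since the reflected and refracted rays are at right angles at the polarizing angle, θ_B + θ_t = 90°.
So θ_B = 90° − θ_t = 90° − 32.85° = 57.15°.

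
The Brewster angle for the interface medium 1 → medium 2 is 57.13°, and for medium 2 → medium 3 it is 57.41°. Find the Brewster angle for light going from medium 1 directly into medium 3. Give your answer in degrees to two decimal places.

θ_B ≈ 67.55°

Each Brewster angle gives a ratio: n₂/n₁ = tan 57.13° = 1.5475, n₃/n₂ = tan 57.41° = 1.5643.
Multiplying, n₃/n₁ = 1.5475 × 1.5643 = 2.4208, and θ_B(1→3) = arctan 2.4208 = 67.55°.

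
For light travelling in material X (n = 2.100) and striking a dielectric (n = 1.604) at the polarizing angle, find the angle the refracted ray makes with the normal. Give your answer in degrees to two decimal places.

θ_t ≈ 52.63°

First find Brewster's angle: tan θ_B = 1.604/2.100 = 0.7638, giving θ_B = 37.37°.
Since θ_B + θ_t = 90° at Brewster incidence, θ_t = 90° − 37.37° = 52.63°.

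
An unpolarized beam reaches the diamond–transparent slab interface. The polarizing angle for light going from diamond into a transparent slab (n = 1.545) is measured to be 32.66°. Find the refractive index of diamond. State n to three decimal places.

n ≈ 2.410

At the polarizing angle, tan θ_B = n₂/n₁ with n₁ on the incident side (diamond) and n₂ on the transmitted side (a transparent slab).
n₁ = n₂ / tan θ_B = 1.545 / tan 32.66° = 2.410.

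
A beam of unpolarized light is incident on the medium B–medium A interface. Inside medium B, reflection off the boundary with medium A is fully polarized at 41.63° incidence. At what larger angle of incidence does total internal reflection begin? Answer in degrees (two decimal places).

tan θ_B = n₂/n₁ = tan 41.63° = 0.8888.
Total internal reflection: sin θ_c = n₂/n₁ = 0.8888.
θ_c = arcsin(0.8888) = 62.72°.

θ_c ≈ 62.72°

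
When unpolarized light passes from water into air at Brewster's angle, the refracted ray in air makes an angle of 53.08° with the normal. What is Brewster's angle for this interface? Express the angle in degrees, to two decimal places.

Since the reflected and refracted rays are at right angles at the polarizing angle, θ_B + θ_t = 90°.
So θ_B = 90° − θ_t = 90° − 53.08° = 36.92°.

θ_B ≈ 36.92°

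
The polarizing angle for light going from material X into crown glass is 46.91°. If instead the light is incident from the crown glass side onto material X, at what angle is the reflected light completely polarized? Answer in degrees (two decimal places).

Reversing the direction swaps n₁ and n₂, so tan θ_B' = 1/tan θ_B and θ_B' = 90° − θ_B.
Hence θ_B' = 90° − 46.91° = 43.09°.

θ_B' ≈ 43.09°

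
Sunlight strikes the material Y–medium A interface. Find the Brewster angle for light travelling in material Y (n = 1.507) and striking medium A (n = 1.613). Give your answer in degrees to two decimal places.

θ_B ≈ 46.95°

At Brewster's angle the reflected and refracted rays are perpendicular, which with Snell's law gives tan θ_B = n₂/n₁.
tan θ_B = n₂/n₁ = 1.613/1.507 = 1.0703. Taking the arctangent, θ_B = 46.95°.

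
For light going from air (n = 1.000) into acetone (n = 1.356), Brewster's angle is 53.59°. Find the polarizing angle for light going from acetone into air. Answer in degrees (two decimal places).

tan θ_B' = n₁/n₂ = 1/tan θ_B, so θ_B' = 90° − θ_B.
θ_B' = 90° − 53.59° = 36.41°.

θ_B' ≈ 36.41°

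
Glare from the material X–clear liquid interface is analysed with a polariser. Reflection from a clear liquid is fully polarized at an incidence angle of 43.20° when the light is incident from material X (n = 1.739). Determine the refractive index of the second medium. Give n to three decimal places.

n ≈ 1.633

Brewster's law: tan θ_B = n₂/n₁ (light incident in material X, refracted into a clear liquid).
n₂ = n₁ tan θ_B = 1.739 × tan 43.20° = 1.633.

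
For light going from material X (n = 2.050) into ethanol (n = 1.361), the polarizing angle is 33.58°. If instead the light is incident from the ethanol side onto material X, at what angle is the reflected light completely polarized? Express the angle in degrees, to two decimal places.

θ_B' ≈ 56.42°

Reversing the direction swaps n₁ and n₂, so tan θ_B' = 1/tan θ_B and θ_B' = 90° − θ_B.
Hence θ_B' = 90° − 33.58° = 56.42°.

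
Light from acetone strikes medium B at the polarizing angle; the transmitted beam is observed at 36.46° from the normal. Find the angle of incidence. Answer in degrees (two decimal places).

θ_B ≈ 53.54°

Brewster's condition makes the reflected and refracted beams perpendicular: θ_B + θ_t = 90°.
θ_B = 90° − 36.46° = 53.54°.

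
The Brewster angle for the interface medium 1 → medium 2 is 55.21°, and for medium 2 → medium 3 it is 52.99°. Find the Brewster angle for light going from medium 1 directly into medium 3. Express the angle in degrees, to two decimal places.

θ_B ≈ 62.36°

tan θ_B(1→2) = n₂/n₁ = tan 55.21° = 1.4393.
tan θ_B(2→3) = n₃/n₂ = tan 52.99° = 1.3266.
So n₃/n₁ = (n₂/n₁)(n₃/n₂) = 1.4393 × 1.3266 = 1.9094.
θ_B(1→3) = arctan(1.9094) = 62.36°.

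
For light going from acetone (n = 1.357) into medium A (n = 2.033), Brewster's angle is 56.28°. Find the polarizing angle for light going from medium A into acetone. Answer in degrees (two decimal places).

θ_B' ≈ 33.72°

Reversing the direction swaps n₁ and n₂, so tan θ_B' = 1/tan θ_B and θ_B' = 90° − θ_B.
Hence θ_B' = 90° − 56.28° = 33.72°.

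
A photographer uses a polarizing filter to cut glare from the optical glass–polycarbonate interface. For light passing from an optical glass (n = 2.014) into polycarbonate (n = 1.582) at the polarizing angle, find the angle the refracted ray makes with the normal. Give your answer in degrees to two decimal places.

θ_t ≈ 51.85°

First find Brewster's angle: tan θ_B = 1.582/2.014 = 0.7855, giving θ_B = 38.15°.
The refracted ray is perpendicular to the reflected ray, so θ_t = 90° − θ_B = 51.85°.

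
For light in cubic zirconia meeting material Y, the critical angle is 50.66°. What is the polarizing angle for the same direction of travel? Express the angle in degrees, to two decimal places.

θ_B ≈ 37.72°

n₂/n₁ = sin θ_c = sin 50.66° = 0.7734.
tan θ_B equals the same ratio, so θ_B = arctan(0.7734) = 37.72°.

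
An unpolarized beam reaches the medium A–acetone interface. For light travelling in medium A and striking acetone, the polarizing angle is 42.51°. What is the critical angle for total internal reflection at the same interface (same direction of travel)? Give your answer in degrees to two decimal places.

θ_c ≈ 66.44°

n₂/n₁ = tan 42.51° = 0.9167; the critical angle satisfies sin θ_c = n₂/n₁.
θ_c = arcsin(0.9167) = 66.44°.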